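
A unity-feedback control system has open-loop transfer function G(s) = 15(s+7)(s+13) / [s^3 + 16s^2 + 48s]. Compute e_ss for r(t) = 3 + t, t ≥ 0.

The denominator has no term below 48s — 1 pole at s=0, type 1. Treating each term separately:
  • 3: tracked with zero error.
  • t: e_ss = 1/K_v with K_v=28.4375 → 16/455.
Total e_ss = 16/455.

16/455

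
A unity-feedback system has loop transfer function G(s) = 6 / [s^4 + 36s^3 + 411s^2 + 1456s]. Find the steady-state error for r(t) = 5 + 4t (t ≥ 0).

Lowest-order denominator term is 1456s, so the open loop has 1 pole at the origin → type 1 system. Treating each term separately:
  • 5: tracked with zero error.
  • 4t: e_ss = 4/K_v with K_v=3/728 → 2912/3.
Total e_ss = 2912/3.

2912/3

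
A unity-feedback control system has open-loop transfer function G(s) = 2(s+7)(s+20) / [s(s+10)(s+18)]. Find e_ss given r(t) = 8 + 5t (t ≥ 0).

45/14

The open loop has one pole at the origin → type 1 system. Taking each input component in turn:
  • 8: tracked with zero error.
  • 5t: e_ss = 5/K_v with K_v=14/9 → 45/14.
Total e_ss = 45/14.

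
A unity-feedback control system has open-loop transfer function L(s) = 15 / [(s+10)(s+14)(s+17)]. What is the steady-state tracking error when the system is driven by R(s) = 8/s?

The open loop has no poles at the origin → type 0 system.
K_p = lim_{s→0} L(s) = 15 / (10·14·17) = 3/476.
e_ss = 8/(1 + K_p) = 8/(479/476) = 3808/479.

3808/479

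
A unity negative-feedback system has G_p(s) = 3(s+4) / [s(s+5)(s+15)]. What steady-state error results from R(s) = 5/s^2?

31.25

System type = 1 (one pole at s=0).
K_v = lim_{s→0} s·G_p(s) = 3·4 / (5·15) = 0.16.
e_ss = 5/K_v = 5/0.16 = 31.25.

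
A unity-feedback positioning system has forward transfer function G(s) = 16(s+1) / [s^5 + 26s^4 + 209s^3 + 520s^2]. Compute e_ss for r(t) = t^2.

Factoring s^2 from the denominator leaves a polynomial with constant term 520, so the system is type 2.
K_a = lim_{s→0} s^2·G(s) = 16·1 / 520 = 2/65.
r(t) = t^2 gives R(s) = 2/s^3.
e_ss = 2/K_a = 2/(2/65) = 65.

65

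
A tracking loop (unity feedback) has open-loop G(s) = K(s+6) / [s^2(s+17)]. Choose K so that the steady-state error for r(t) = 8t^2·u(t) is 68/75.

50

System type = 2 (two poles at s=0).
K_a = lim_{s→0} s^2·G(s) = K·6 / (17) = (6/17)·K.
e_ss = 16/K_a = 68/75 ⇒ K_a = 300/17 ⇒ K = (300/17)/(6/17) = 50.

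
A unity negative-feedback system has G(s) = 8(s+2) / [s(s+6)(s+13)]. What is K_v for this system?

8/39

System type = 1 (one pole at s=0).
K_v = lim_{s→0} s·G(s) = 8·2 / (6·13) = 8/39.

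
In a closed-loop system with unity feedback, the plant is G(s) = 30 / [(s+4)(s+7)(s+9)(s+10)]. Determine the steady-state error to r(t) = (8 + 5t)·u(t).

infinity

The open loop has no poles at the origin → type 0 system. Taking each input component in turn:
  • 8: e_ss = 8/(1+K_p) with K_p=1/84 → 672/85.
  • 5t: a type-0 system cannot track it, e_ss → ∞.
The unbounded component dominates.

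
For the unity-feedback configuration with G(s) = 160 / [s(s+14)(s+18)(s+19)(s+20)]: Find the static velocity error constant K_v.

One free integrator in G(s): this is a type 1 system.
K_v = lim_{s→0} s·G(s) = 160 / (14·18·19·20) = 2/1197.

2/1197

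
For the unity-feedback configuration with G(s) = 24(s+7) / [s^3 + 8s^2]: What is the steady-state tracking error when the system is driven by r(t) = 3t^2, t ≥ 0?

Factoring s^2 from the denominator leaves a polynomial with constant term 8, so the system is type 2.
K_a = lim_{s→0} s^2·G(s) = 24·7 / 8 = 21.
r(t) = 3t^2 gives R(s) = 6/s^3.
e_ss = 6/K_a = 6/21 = 2/7.

2/7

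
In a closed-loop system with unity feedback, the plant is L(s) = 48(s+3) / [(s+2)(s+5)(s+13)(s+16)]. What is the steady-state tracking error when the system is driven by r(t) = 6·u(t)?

L(s) has no factors of s in the denominator, so the system is type 0.
K_p = lim_{s→0} L(s) = 48·3 / (2·5·13·16) = 9/130.
e_ss = 6/(1 + K_p) = 6/(139/130) = 780/139.

780/139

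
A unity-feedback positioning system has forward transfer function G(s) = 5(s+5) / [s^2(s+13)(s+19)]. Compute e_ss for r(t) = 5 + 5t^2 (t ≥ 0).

98.8

System type = 2 (two poles at s=0). Taking each input component in turn:
  • 5: tracked with zero error.
  • 5t^2: e_ss = 10/K_a with K_a=25/247 → 98.8.
Total e_ss = 98.8.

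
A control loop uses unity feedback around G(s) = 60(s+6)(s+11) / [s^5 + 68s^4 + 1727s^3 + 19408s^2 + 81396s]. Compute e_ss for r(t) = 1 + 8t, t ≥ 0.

The denominator has no term below 81396s — 1 pole at s=0, type 1. By superposition:
  • 1: tracked with zero error.
  • 8t: e_ss = 8/K_v with K_v=110/2261 → 9044/55.
Total e_ss = 9044/55.

9044/55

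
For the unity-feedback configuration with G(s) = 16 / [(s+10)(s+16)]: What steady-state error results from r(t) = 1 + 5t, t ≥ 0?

infinity

The open loop has no poles at the origin → type 0 system. Taking each input component in turn:
  • 1: e_ss = 1/(1+K_p) with K_p=0.1 → 10/11.
  • 5t: a type-0 system cannot track it, e_ss → ∞.
The unbounded component dominates.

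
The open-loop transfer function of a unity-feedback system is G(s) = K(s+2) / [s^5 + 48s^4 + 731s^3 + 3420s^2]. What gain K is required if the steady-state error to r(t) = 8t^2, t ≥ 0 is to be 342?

80

Factoring s^2 from the denominator leaves a polynomial with constant term 3420, so the system is type 2.
K_a = lim_{s→0} s^2·G(s) = K·2 / 3420 = (1/1710)·K.
e_ss = 16/K_a = 342 ⇒ K_a = 8/171 ⇒ K = (8/171)/(1/1710) = 80.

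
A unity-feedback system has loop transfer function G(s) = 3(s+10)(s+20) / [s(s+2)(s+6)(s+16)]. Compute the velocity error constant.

System type = 1 (one pole at s=0).
K_v = lim_{s→0} s·G(s) = 3·10·20 / (2·6·16) = 3.125.

3.125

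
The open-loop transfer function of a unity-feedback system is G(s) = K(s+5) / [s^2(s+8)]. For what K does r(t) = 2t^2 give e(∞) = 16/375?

150

The open loop has two poles at the origin → type 2 system.
K_a = lim_{s→0} s^2·G(s) = K·5 / (8) = 0.625·K.
e_ss = 4/K_a = 16/375 ⇒ K_a = 93.75 ⇒ K = 93.75/0.625 = 150.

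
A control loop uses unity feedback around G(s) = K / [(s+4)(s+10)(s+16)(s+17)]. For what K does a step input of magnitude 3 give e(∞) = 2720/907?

G(s) has no factors of s in the denominator, so the system is type 0.
K_p = lim_{s→0} G(s) = K / (4·10·16·17) = (1/10880)·K.
e_ss = 3/(1 + K_p) = 2720/907 ⇒ 1 + (1/10880)·K = 2721/2720 ⇒ K = 4.

4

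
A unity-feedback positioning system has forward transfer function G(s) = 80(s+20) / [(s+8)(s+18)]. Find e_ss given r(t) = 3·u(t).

G(s) has no factors of s in the denominator, so the system is type 0.
K_p = lim_{s→0} G(s) = 80·20 / (8·18) = 100/9.
e_ss = 3/(1 + K_p) = 3/(109/9) = 27/109.

27/109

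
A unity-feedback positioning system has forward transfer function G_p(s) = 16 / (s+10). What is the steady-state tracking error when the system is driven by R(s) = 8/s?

40/13

System type = 0 (no poles at s=0).
K_p = lim_{s→0} G_p(s) = 16 / (10) = 1.6.
e_ss = 8/(1 + K_p) = 8/2.6 = 40/13.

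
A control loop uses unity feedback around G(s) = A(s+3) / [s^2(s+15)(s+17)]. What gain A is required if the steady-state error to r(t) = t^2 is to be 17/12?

120

System type = 2 (two poles at s=0).
K_a = lim_{s→0} s^2·G(s) = A·3 / (15·17) = (1/85)·A.
e_ss = 2/K_a = 17/12 ⇒ K_a = 24/17 ⇒ A = (24/17)/(1/85) = 120.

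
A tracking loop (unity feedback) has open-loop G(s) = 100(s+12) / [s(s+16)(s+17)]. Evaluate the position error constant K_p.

K_p = lim_{s→0} G(s); with 1 pole at the origin the limit diverges, so K_p = ∞.

infinity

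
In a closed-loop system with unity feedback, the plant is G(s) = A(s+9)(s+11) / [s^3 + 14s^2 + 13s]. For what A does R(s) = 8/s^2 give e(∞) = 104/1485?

15

Lowest-order denominator term is 13s, so the open loop has 1 pole at the origin → type 1 system.
K_v = lim_{s→0} s·G(s) = A·9·11 / 13 = (99/13)·A.
e_ss = 8/K_v = 104/1485 ⇒ K_v = 1485/13 ⇒ A = (1485/13)/(99/13) = 15.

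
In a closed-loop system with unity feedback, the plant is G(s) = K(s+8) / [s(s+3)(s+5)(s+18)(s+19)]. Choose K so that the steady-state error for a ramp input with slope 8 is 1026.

G(s) has one factor of s in the denominator, so the system is type 1.
K_v = lim_{s→0} s·G(s) = K·8 / (3·5·18·19) = (4/2565)·K.
e_ss = 8/K_v = 1026 ⇒ K_v = 4/513 ⇒ K = (4/513)/(4/2565) = 5.

5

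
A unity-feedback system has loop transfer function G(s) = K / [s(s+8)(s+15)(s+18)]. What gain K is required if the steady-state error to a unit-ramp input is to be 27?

80

One free integrator in G(s): this is a type 1 system.
K_v = lim_{s→0} s·G(s) = K / (8·15·18) = (1/2160)·K.
e_ss = 1/K_v = 27 ⇒ K_v = 1/27 ⇒ K = (1/27)/(1/2160) = 80.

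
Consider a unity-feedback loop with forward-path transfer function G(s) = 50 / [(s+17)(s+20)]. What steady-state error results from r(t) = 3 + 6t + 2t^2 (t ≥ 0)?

G(s) has no factors of s in the denominator, so the system is type 0. By superposition:
  • 3: e_ss = 3/(1+K_p) with K_p=5/34 → 34/13.
  • 6t: a type-0 system cannot track it, e_ss → ∞.
  • 2t^2: a type-0 system cannot track it, e_ss → ∞.
The unbounded component dominates.

infinity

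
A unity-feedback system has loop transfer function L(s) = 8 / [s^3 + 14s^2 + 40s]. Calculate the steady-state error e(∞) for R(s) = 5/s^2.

25

The denominator has no term below 40s — 1 pole at s=0, type 1.
K_v = lim_{s→0} s·L(s) = 8 / 40 = 0.2.
e_ss = 5/K_v = 5/0.2 = 25.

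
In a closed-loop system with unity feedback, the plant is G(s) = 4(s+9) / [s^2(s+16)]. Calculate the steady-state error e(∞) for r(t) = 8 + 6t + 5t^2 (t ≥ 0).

40/9

Two free integrators in G(s): this is a type 2 system. Taking each input component in turn:
  • 8: tracked with zero error.
  • 6t: tracked with zero error.
  • 5t^2: e_ss = 10/K_a with K_a=2.25 → 40/9.
Total e_ss = 40/9.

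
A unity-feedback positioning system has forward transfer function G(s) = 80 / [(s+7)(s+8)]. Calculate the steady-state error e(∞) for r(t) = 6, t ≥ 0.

The open loop has no poles at the origin → type 0 system.
K_p = lim_{s→0} G(s) = 80 / (7·8) = 10/7.
e_ss = 6/(1 + K_p) = 6/(17/7) = 42/17.

42/17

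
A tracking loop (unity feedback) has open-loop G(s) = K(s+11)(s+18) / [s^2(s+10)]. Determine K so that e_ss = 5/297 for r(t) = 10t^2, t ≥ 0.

60

G(s) has two factors of s in the denominator, so the system is type 2.
K_a = lim_{s→0} s^2·G(s) = K·11·18 / (10) = 19.8·K.
e_ss = 20/K_a = 5/297 ⇒ K_a = 1188 ⇒ K = 1188/19.8 = 60.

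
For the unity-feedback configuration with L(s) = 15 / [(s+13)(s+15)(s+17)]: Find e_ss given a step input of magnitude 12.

No free integrators in L(s): this is a type 0 system.
K_p = lim_{s→0} L(s) = 15 / (13·15·17) = 1/221.
e_ss = 12/(1 + K_p) = 12/(222/221) = 442/37.

442/37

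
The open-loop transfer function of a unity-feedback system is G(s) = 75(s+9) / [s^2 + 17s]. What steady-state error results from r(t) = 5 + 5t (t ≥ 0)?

17/135

Factoring s from the denominator leaves a polynomial with constant term 17, so the system is type 1. By superposition:
  • 5: tracked with zero error.
  • 5t: e_ss = 5/K_v with K_v=675/17 → 17/135.
Total e_ss = 17/135.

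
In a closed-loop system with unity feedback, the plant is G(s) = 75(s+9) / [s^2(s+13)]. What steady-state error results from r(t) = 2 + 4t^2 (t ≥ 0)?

The open loop has two poles at the origin → type 2 system. Treating each term separately:
  • 2: tracked with zero error.
  • 4t^2: e_ss = 8/K_a with K_a=675/13 → 104/675.
Total e_ss = 104/675.

104/675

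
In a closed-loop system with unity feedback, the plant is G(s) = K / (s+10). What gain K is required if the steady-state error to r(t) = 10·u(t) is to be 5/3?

50

The open loop has no poles at the origin → type 0 system.
K_p = lim_{s→0} G(s) = K / (10) = 0.1·K.
e_ss = 10/(1 + K_p) = 5/3 ⇒ 1 + 0.1·K = 6 ⇒ K = 50.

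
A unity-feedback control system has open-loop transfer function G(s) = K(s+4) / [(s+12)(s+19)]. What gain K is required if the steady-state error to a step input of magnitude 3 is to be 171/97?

40

The open loop has no poles at the origin → type 0 system.
K_p = lim_{s→0} G(s) = K·4 / (12·19) = (1/57)·K.
e_ss = 3/(1 + K_p) = 171/97 ⇒ 1 + (1/57)·K = 97/57 ⇒ K = 40.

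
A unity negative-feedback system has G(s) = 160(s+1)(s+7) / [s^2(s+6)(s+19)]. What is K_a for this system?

560/57

The open loop has two poles at the origin → type 2 system.
K_a = lim_{s→0} s^2·G(s) = 160·1·7 / (6·19) = 560/57.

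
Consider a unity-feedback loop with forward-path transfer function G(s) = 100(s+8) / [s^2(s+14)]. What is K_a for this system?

G(s) has two factors of s in the denominator, so the system is type 2.
K_a = lim_{s→0} s^2·G(s) = 100·8 / (14) = 400/7.

400/7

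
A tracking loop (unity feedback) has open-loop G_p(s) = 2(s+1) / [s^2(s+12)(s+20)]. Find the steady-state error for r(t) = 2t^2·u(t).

480

The open loop has two poles at the origin → type 2 system.
K_a = lim_{s→0} s^2·G_p(s) = 2·1 / (12·20) = 1/120.
r(t) = 2t^2 gives R(s) = 4/s^3.
e_ss = 4/K_a = 4/(1/120) = 480.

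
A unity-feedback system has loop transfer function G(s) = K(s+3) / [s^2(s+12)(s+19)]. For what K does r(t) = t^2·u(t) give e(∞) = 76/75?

G(s) has two factors of s in the denominator, so the system is type 2.
K_a = lim_{s→0} s^2·G(s) = K·3 / (12·19) = (1/76)·K.
e_ss = 2/K_a = 76/75 ⇒ K_a = 75/38 ⇒ K = (75/38)/(1/76) = 150.

150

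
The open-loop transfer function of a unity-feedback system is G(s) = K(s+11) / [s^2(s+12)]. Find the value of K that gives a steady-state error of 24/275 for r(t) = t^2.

Two free integrators in G(s): this is a type 2 system.
K_a = lim_{s→0} s^2·G(s) = K·11 / (12) = (11/12)·K.
e_ss = 2/K_a = 24/275 ⇒ K_a = 275/12 ⇒ K = (275/12)/(11/12) = 25.

25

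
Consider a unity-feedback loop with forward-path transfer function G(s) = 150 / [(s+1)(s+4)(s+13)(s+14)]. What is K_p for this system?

No free integrators in G(s): this is a type 0 system.
K_p = lim_{s→0} G(s) = 150 / (1·4·13·14) = 75/364.

75/364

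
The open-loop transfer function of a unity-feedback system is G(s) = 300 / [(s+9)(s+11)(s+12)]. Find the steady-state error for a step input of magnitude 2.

99/62

The open loop has no poles at the origin → type 0 system.
K_p = lim_{s→0} G(s) = 300 / (9·11·12) = 25/99.
e_ss = 2/(1 + K_p) = 2/(124/99) = 99/62.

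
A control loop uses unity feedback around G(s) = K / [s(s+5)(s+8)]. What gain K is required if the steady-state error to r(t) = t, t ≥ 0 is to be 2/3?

60

G(s) has one factor of s in the denominator, so the system is type 1.
K_v = lim_{s→0} s·G(s) = K / (5·8) = 0.025·K.
e_ss = 1/K_v = 2/3 ⇒ K_v = 1.5 ⇒ K = 1.5/0.025 = 60.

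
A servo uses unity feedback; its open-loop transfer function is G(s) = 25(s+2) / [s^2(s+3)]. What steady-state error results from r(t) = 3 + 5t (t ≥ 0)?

G(s) has two factors of s in the denominator, so the system is type 2. Treating each term separately:
  • 3: tracked with zero error.
  • 5t: tracked with zero error.
Total e_ss = 0.

0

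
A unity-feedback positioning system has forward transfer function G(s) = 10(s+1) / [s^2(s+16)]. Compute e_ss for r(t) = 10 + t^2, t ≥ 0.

3.2

G(s) has two factors of s in the denominator, so the system is type 2. By superposition:
  • 10: tracked with zero error.
  • t^2: e_ss = 2/K_a with K_a=0.625 → 3.2.
Total e_ss = 3.2.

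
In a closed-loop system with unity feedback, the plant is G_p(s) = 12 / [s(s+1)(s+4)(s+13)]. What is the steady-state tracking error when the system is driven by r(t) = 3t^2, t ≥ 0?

System type = 1 (one pole at s=0).
K_a = lim_{s→0} s^2·G_p(s) = 0; the steady-state error to this parabolic input grows without bound.

infinity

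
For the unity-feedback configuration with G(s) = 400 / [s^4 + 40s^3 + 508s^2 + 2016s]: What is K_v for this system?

25/126

Lowest-order denominator term is 2016s, so the open loop has 1 pole at the origin → type 1 system.
K_v = lim_{s→0} s·G(s) = 400 / 2016 = 25/126.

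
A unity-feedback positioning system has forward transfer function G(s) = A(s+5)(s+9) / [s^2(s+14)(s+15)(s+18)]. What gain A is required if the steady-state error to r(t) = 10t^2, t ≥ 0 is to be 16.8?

100

G(s) has two factors of s in the denominator, so the system is type 2.
K_a = lim_{s→0} s^2·G(s) = A·5·9 / (14·15·18) = (1/84)·A.
e_ss = 20/K_a = 16.8 ⇒ K_a = 25/21 ⇒ A = (25/21)/(1/84) = 100.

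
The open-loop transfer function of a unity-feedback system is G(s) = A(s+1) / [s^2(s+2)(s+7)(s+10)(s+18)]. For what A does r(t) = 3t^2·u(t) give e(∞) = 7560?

The open loop has two poles at the origin → type 2 system.
K_a = lim_{s→0} s^2·G(s) = A·1 / (2·7·10·18) = (1/2520)·A.
e_ss = 6/K_a = 7560 ⇒ K_a = 1/1260 ⇒ A = (1/1260)/(1/2520) = 2.

2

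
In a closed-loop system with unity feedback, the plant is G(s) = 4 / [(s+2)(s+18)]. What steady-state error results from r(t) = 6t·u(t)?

System type = 0 (no poles at s=0).
K_v = lim_{s→0} s·G(s) = 0; the steady-state error to this ramp input grows without bound.

infinity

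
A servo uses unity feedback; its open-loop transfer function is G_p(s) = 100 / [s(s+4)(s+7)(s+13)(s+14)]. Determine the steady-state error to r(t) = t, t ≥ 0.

One free integrator in G_p(s): this is a type 1 system.
K_v = lim_{s→0} s·G_p(s) = 100 / (4·7·13·14) = 25/1274.
e_ss = 1/K_v = 1/(25/1274) = 50.96.

50.96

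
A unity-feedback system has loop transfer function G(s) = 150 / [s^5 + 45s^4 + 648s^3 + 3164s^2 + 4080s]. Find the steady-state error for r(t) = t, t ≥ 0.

27.2

Lowest-order denominator term is 4080s, so the open loop has 1 pole at the origin → type 1 system.
K_v = lim_{s→0} s·G(s) = 150 / 4080 = 5/136.
e_ss = 1/K_v = 1/(5/136) = 27.2.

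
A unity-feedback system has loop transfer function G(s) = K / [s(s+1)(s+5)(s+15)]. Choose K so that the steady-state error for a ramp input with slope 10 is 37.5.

20

System type = 1 (one pole at s=0).
K_v = lim_{s→0} s·G(s) = K / (1·5·15) = (1/75)·K.
e_ss = 10/K_v = 37.5 ⇒ K_v = 4/15 ⇒ K = (4/15)/(1/75) = 20.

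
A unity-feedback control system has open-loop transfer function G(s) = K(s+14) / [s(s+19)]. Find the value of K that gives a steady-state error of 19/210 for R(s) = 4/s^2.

System type = 1 (one pole at s=0).
K_v = lim_{s→0} s·G(s) = K·14 / (19) = (14/19)·K.
e_ss = 4/K_v = 19/210 ⇒ K_v = 840/19 ⇒ K = (840/19)/(14/19) = 60.

60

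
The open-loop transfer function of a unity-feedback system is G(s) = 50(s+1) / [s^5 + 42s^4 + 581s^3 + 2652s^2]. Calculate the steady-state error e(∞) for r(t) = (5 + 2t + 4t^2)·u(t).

The denominator has no term below 2652s^2 — 2 poles at s=0, type 2. Treating each term separately:
  • 5: tracked with zero error.
  • 2t: tracked with zero error.
  • 4t^2: e_ss = 8/K_a with K_a=25/1326 → 424.32.
Total e_ss = 424.32.

424.32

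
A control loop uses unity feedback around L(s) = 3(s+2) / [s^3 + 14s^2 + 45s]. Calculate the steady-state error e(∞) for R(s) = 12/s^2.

90

Lowest-order denominator term is 45s, so the open loop has 1 pole at the origin → type 1 system.
K_v = lim_{s→0} s·L(s) = 3·2 / 45 = 2/15.
e_ss = 12/K_v = 12/(2/15) = 90.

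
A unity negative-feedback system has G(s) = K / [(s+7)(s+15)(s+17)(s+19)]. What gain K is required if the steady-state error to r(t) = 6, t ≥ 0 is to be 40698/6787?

System type = 0 (no poles at s=0).
K_p = lim_{s→0} G(s) = K / (7·15·17·19) = (1/33915)·K.
e_ss = 6/(1 + K_p) = 40698/6787 ⇒ 1 + (1/33915)·K = 6787/6783 ⇒ K = 20.

20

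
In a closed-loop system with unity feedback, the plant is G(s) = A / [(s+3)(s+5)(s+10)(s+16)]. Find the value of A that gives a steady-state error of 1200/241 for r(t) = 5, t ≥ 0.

The open loop has no poles at the origin → type 0 system.
K_p = lim_{s→0} G(s) = A / (3·5·10·16) = (1/2400)·A.
e_ss = 5/(1 + K_p) = 1200/241 ⇒ 1 + (1/2400)·A = 241/240 ⇒ A = 10.

10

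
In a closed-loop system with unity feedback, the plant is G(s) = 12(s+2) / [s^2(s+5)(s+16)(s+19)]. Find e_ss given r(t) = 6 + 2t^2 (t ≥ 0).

760/3

Two free integrators in G(s): this is a type 2 system. By superposition:
  • 6: tracked with zero error.
  • 2t^2: e_ss = 4/K_a with K_a=3/190 → 760/3.
Total e_ss = 760/3.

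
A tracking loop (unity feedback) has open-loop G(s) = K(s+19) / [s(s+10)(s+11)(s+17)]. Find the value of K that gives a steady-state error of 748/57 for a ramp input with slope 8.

One free integrator in G(s): this is a type 1 system.
K_v = lim_{s→0} s·G(s) = K·19 / (10·11·17) = (19/1870)·K.
e_ss = 8/K_v = 748/57 ⇒ K_v = 114/187 ⇒ K = (114/187)/(19/1870) = 60.

60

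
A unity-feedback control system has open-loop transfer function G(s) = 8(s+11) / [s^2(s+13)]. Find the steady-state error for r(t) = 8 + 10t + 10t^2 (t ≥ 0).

The open loop has two poles at the origin → type 2 system. By superposition:
  • 8: tracked with zero error.
  • 10t: tracked with zero error.
  • 10t^2: e_ss = 20/K_a with K_a=88/13 → 65/22.
Total e_ss = 65/22.

65/22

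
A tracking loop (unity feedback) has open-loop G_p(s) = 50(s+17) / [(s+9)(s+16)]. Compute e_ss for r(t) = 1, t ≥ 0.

System type = 0 (no poles at s=0).
K_p = lim_{s→0} G_p(s) = 50·17 / (9·16) = 425/72.
e_ss = 1/(1 + K_p) = 1/(497/72) = 72/497.

72/497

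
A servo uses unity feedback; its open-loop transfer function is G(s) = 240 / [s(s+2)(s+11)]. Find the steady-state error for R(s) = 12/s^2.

1.1

One free integrator in G(s): this is a type 1 system.
K_v = lim_{s→0} s·G(s) = 240 / (2·11) = 120/11.
e_ss = 12/K_v = 12/(120/11) = 1.1.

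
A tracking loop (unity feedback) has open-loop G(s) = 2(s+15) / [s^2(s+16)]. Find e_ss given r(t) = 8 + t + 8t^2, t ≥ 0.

128/15

System type = 2 (two poles at s=0). By superposition:
  • 8: tracked with zero error.
  • t: tracked with zero error.
  • 8t^2: e_ss = 16/K_a with K_a=1.875 → 128/15.
Total e_ss = 128/15.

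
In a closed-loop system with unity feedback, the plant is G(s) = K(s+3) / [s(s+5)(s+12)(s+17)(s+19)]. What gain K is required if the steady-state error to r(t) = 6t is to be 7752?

G(s) has one factor of s in the denominator, so the system is type 1.
K_v = lim_{s→0} s·G(s) = K·3 / (5·12·17·19) = (1/6460)·K.
e_ss = 6/K_v = 7752 ⇒ K_v = 1/1292 ⇒ K = (1/1292)/(1/6460) = 5.

5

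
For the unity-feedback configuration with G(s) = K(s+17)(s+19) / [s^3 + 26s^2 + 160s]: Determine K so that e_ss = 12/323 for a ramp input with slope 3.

40

The denominator has no term below 160s — 1 pole at s=0, type 1.
K_v = lim_{s→0} s·G(s) = K·17·19 / 160 = (323/160)·K.
e_ss = 3/K_v = 12/323 ⇒ K_v = 80.75 ⇒ K = 80.75/(323/160) = 40.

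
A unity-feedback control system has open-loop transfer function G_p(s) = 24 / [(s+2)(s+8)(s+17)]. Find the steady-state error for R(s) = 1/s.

34/37

The open loop has no poles at the origin → type 0 system.
K_p = lim_{s→0} G_p(s) = 24 / (2·8·17) = 3/34.
e_ss = 1/(1 + K_p) = 1/(37/34) = 34/37.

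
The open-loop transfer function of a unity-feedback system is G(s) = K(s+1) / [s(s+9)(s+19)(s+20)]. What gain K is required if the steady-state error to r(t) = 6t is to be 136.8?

150

System type = 1 (one pole at s=0).
K_v = lim_{s→0} s·G(s) = K·1 / (9·19·20) = (1/3420)·K.
e_ss = 6/K_v = 136.8 ⇒ K_v = 5/114 ⇒ K = (5/114)/(1/3420) = 150.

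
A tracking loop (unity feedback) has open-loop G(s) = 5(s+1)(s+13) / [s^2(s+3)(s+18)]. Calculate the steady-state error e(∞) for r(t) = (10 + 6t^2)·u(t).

The open loop has two poles at the origin → type 2 system. By superposition:
  • 10: tracked with zero error.
  • 6t^2: e_ss = 12/K_a with K_a=65/54 → 648/65.
Total e_ss = 648/65.

648/65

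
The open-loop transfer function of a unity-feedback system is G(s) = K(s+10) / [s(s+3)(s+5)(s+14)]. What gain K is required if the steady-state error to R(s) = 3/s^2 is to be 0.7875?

System type = 1 (one pole at s=0).
K_v = lim_{s→0} s·G(s) = K·10 / (3·5·14) = (1/21)·K.
e_ss = 3/K_v = 0.7875 ⇒ K_v = 80/21 ⇒ K = (80/21)/(1/21) = 80.

80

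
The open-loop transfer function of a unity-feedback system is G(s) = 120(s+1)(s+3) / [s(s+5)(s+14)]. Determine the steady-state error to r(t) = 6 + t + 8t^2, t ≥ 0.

System type = 1 (one pole at s=0). Treating each term separately:
  • 6: tracked with zero error.
  • t: e_ss = 1/K_v with K_v=36/7 → 7/36.
  • 8t^2: a type-1 system cannot track it, e_ss → ∞.
The unbounded component dominates.

infinity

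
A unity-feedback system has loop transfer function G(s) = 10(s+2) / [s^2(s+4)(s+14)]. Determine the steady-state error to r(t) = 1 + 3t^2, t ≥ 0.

16.8

G(s) has two factors of s in the denominator, so the system is type 2. By superposition:
  • 1: tracked with zero error.
  • 3t^2: e_ss = 6/K_a with K_a=5/14 → 16.8.
Total e_ss = 16.8.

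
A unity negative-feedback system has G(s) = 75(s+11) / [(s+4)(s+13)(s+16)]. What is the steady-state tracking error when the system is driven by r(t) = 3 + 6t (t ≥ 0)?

infinity

G(s) has no factors of s in the denominator, so the system is type 0. Treating each term separately:
  • 3: e_ss = 3/(1+K_p) with K_p=825/832 → 2496/1657.
  • 6t: a type-0 system cannot track it, e_ss → ∞.
The unbounded component dominates.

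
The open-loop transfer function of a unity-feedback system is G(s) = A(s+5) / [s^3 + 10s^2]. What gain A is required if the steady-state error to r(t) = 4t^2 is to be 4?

4

Lowest-order denominator term is 10s^2, so the open loop has 2 poles at the origin → type 2 system.
K_a = lim_{s→0} s^2·G(s) = A·5 / 10 = 0.5·A.
e_ss = 8/K_a = 4 ⇒ K_a = 2 ⇒ A = 2/0.5 = 4.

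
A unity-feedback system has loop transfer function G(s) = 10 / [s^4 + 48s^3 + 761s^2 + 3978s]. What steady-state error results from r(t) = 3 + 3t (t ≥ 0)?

Factoring s from the denominator leaves a polynomial with constant term 3978, so the system is type 1. By superposition:
  • 3: tracked with zero error.
  • 3t: e_ss = 3/K_v with K_v=5/1989 → 1193.4.
Total e_ss = 1193.4.

1193.4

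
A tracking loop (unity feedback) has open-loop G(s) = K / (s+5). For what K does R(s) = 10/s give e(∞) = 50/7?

2

System type = 0 (no poles at s=0).
K_p = lim_{s→0} G(s) = K / (5) = 0.2·K.
e_ss = 10/(1 + K_p) = 50/7 ⇒ 1 + 0.2·K = 1.4 ⇒ K = 2.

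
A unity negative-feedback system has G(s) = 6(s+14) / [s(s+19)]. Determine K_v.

84/19

The open loop has one pole at the origin → type 1 system.
K_v = lim_{s→0} s·G(s) = 6·14 / (19) = 84/19.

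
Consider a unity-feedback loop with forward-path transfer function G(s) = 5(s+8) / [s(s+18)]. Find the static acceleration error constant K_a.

The open loop has one pole at the origin → type 1 system.
K_a = lim_{s→0} s^2·G(s) = 0 (the extra factor of s kills the finite limit).

0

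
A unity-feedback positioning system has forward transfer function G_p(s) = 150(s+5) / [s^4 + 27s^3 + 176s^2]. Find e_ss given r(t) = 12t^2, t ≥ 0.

Factoring s^2 from the denominator leaves a polynomial with constant term 176, so the system is type 2.
K_a = lim_{s→0} s^2·G_p(s) = 150·5 / 176 = 375/88.
r(t) = 12t^2 gives R(s) = 24/s^3.
e_ss = 24/K_a = 24/(375/88) = 5.632.

5.632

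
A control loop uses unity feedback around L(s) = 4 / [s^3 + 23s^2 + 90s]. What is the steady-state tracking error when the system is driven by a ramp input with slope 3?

67.5

Factoring s from the denominator leaves a polynomial with constant term 90, so the system is type 1.
K_v = lim_{s→0} s·L(s) = 4 / 90 = 2/45.
e_ss = 3/K_v = 3/(2/45) = 67.5.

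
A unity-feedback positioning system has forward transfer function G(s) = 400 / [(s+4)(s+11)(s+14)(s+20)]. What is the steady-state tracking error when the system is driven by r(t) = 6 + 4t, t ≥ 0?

The open loop has no poles at the origin → type 0 system. Treating each term separately:
  • 6: e_ss = 6/(1+K_p) with K_p=5/154 → 308/53.
  • 4t: a type-0 system cannot track it, e_ss → ∞.
The unbounded component dominates.

infinity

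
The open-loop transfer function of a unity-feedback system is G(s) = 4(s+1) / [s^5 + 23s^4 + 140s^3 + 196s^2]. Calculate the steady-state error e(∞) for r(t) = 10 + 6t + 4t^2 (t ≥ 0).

Lowest-order denominator term is 196s^2, so the open loop has 2 poles at the origin → type 2 system. By superposition:
  • 10: tracked with zero error.
  • 6t: tracked with zero error.
  • 4t^2: e_ss = 8/K_a with K_a=1/49 → 392.
Total e_ss = 392.

392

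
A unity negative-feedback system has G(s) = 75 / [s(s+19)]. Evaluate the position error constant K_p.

infinity

K_p = lim_{s→0} G(s); with 1 pole at the origin the limit diverges, so K_p = ∞.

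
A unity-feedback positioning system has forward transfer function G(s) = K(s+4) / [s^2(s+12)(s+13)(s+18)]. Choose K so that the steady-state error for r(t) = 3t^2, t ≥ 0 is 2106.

G(s) has two factors of s in the denominator, so the system is type 2.
K_a = lim_{s→0} s^2·G(s) = K·4 / (12·13·18) = (1/702)·K.
e_ss = 6/K_a = 2106 ⇒ K_a = 1/351 ⇒ K = (1/351)/(1/702) = 2.

2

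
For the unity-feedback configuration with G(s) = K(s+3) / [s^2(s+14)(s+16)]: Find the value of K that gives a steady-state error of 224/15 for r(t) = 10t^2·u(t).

100

Two free integrators in G(s): this is a type 2 system.
K_a = lim_{s→0} s^2·G(s) = K·3 / (14·16) = (3/224)·K.
e_ss = 20/K_a = 224/15 ⇒ K_a = 75/56 ⇒ K = (75/56)/(3/224) = 100.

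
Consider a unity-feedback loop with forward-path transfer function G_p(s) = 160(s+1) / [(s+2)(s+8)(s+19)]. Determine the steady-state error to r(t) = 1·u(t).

19/29

No free integrators in G_p(s): this is a type 0 system.
K_p = lim_{s→0} G_p(s) = 160·1 / (2·8·19) = 10/19.
e_ss = 1/(1 + K_p) = 1/(29/19) = 19/29.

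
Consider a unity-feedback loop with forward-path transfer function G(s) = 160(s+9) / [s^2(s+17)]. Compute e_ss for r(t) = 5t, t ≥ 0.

Two free integrators in G(s): this is a type 2 system.
K_v = ∞ for a type-2 system; e_ss to a ramp is zero.

0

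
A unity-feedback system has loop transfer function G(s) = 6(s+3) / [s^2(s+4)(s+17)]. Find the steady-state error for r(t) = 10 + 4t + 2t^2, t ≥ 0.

136/9

System type = 2 (two poles at s=0). Taking each input component in turn:
  • 10: tracked with zero error.
  • 4t: tracked with zero error.
  • 2t^2: e_ss = 4/K_a with K_a=9/34 → 136/9.
Total e_ss = 136/9.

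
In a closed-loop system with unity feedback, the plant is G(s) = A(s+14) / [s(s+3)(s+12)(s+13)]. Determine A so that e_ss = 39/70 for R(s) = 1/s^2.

The open loop has one pole at the origin → type 1 system.
K_v = lim_{s→0} s·G(s) = A·14 / (3·12·13) = (7/234)·A.
e_ss = 1/K_v = 39/70 ⇒ K_v = 70/39 ⇒ A = (70/39)/(7/234) = 60.

60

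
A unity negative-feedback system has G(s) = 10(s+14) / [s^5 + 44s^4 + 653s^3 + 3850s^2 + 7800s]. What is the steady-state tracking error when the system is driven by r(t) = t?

Lowest-order denominator term is 7800s, so the open loop has 1 pole at the origin → type 1 system.
K_v = lim_{s→0} s·G(s) = 10·14 / 7800 = 7/390.
e_ss = 1/K_v = 1/(7/390) = 390/7.

390/7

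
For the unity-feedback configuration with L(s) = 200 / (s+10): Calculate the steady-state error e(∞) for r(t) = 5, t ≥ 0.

5/21

System type = 0 (no poles at s=0).
K_p = lim_{s→0} L(s) = 200 / (10) = 20.
e_ss = 5/(1 + K_p) = 5/21.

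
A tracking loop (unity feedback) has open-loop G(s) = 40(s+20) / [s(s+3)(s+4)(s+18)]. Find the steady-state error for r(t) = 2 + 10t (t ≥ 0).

The open loop has one pole at the origin → type 1 system. Taking each input component in turn:
  • 2: tracked with zero error.
  • 10t: e_ss = 10/K_v with K_v=100/27 → 2.7.
Total e_ss = 2.7.

2.7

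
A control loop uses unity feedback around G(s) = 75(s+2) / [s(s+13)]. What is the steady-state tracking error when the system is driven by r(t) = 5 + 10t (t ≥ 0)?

System type = 1 (one pole at s=0). Treating each term separately:
  • 5: tracked with zero error.
  • 10t: e_ss = 10/K_v with K_v=150/13 → 13/15.
Total e_ss = 13/15.

13/15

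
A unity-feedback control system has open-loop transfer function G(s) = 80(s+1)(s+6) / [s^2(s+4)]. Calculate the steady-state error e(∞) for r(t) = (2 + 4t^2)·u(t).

1/15

The open loop has two poles at the origin → type 2 system. By superposition:
  • 2: tracked with zero error.
  • 4t^2: e_ss = 8/K_a with K_a=120 → 1/15.
Total e_ss = 1/15.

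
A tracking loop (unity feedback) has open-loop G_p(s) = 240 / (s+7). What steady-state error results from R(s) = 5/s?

35/247

No free integrators in G_p(s): this is a type 0 system.
K_p = lim_{s→0} G_p(s) = 240 / (7) = 240/7.
e_ss = 5/(1 + K_p) = 5/(247/7) = 35/247.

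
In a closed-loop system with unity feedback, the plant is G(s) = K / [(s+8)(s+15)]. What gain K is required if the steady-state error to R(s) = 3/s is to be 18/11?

100

G(s) has no factors of s in the denominator, so the system is type 0.
K_p = lim_{s→0} G(s) = K / (8·15) = (1/120)·K.
e_ss = 3/(1 + K_p) = 18/11 ⇒ 1 + (1/120)·K = 11/6 ⇒ K = 100.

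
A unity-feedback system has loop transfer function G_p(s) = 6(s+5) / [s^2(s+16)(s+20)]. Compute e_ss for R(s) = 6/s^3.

64

G_p(s) has two factors of s in the denominator, so the system is type 2.
K_a = lim_{s→0} s^2·G_p(s) = 6·5 / (16·20) = 3/32.
r(t) = 3t^2 gives R(s) = 6/s^3.
e_ss = 6/K_a = 6/(3/32) = 64.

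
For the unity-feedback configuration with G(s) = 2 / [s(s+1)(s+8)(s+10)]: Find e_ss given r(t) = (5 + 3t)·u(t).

The open loop has one pole at the origin → type 1 system. Taking each input component in turn:
  • 5: tracked with zero error.
  • 3t: e_ss = 3/K_v with K_v=0.025 → 120.
Total e_ss = 120.

120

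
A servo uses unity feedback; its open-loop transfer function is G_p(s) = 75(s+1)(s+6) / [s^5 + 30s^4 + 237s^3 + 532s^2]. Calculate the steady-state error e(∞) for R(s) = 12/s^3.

1064/75

Factoring s^2 from the denominator leaves a polynomial with constant term 532, so the system is type 2.
K_a = lim_{s→0} s^2·G_p(s) = 75·1·6 / 532 = 225/266.
r(t) = 6t^2 gives R(s) = 12/s^3.
e_ss = 12/K_a = 12/(225/266) = 1064/75.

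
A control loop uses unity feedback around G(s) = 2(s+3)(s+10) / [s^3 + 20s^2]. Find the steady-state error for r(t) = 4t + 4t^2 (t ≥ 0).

8/3

Lowest-order denominator term is 20s^2, so the open loop has 2 poles at the origin → type 2 system. Taking each input component in turn:
  • 4t: tracked with zero error.
  • 4t^2: e_ss = 8/K_a with K_a=3 → 8/3.
Total e_ss = 8/3.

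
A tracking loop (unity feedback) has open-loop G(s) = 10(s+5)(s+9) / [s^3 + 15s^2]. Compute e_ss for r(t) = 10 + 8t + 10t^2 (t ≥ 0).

2/3

The denominator has no term below 15s^2 — 2 poles at s=0, type 2. Treating each term separately:
  • 10: tracked with zero error.
  • 8t: tracked with zero error.
  • 10t^2: e_ss = 20/K_a with K_a=30 → 2/3.
Total e_ss = 2/3.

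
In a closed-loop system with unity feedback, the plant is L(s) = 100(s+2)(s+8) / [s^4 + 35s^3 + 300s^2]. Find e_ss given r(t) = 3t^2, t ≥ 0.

Lowest-order denominator term is 300s^2, so the open loop has 2 poles at the origin → type 2 system.
K_a = lim_{s→0} s^2·L(s) = 100·2·8 / 300 = 16/3.
r(t) = 3t^2 gives R(s) = 6/s^3.
e_ss = 6/K_a = 6/(16/3) = 1.125.

1.125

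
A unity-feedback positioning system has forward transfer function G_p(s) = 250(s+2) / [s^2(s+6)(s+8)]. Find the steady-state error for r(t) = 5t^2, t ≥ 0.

0.96

G_p(s) has two factors of s in the denominator, so the system is type 2.
K_a = lim_{s→0} s^2·G_p(s) = 250·2 / (6·8) = 125/12.
r(t) = 5t^2 gives R(s) = 10/s^3.
e_ss = 10/K_a = 10/(125/12) = 0.96.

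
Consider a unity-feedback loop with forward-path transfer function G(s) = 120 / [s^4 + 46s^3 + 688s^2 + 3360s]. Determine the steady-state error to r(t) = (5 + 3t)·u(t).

The denominator has no term below 3360s — 1 pole at s=0, type 1. By superposition:
  • 5: tracked with zero error.
  • 3t: e_ss = 3/K_v with K_v=1/28 → 84.
Total e_ss = 84.

84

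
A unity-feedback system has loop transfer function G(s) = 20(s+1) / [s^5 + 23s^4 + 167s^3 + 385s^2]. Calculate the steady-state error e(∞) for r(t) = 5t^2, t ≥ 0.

192.5

Lowest-order denominator term is 385s^2, so the open loop has 2 poles at the origin → type 2 system.
K_a = lim_{s→0} s^2·G(s) = 20·1 / 385 = 4/77.
r(t) = 5t^2 gives R(s) = 10/s^3.
e_ss = 10/K_a = 10/(4/77) = 192.5.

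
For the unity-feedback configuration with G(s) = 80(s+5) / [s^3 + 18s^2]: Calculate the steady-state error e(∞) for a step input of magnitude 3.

0

Factoring s^2 from the denominator leaves a polynomial with constant term 18, so the system is type 2.
K_p = ∞ for a type-2 system; e_ss to a step is zero.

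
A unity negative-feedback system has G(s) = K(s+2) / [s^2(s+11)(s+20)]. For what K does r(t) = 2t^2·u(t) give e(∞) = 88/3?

15

System type = 2 (two poles at s=0).
K_a = lim_{s→0} s^2·G(s) = K·2 / (11·20) = (1/110)·K.
e_ss = 4/K_a = 88/3 ⇒ K_a = 3/22 ⇒ K = (3/22)/(1/110) = 15.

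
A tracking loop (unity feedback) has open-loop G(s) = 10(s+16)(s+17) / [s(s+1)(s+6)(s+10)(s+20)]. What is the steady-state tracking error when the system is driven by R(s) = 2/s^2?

15/17

One free integrator in G(s): this is a type 1 system.
K_v = lim_{s→0} s·G(s) = 10·16·17 / (1·6·10·20) = 34/15.
e_ss = 2/K_v = 2/(34/15) = 15/17.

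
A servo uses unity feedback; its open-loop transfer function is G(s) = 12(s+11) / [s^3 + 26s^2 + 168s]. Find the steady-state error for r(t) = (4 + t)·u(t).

Lowest-order denominator term is 168s, so the open loop has 1 pole at the origin → type 1 system. By superposition:
  • 4: tracked with zero error.
  • t: e_ss = 1/K_v with K_v=11/14 → 14/11.
Total e_ss = 14/11.

14/11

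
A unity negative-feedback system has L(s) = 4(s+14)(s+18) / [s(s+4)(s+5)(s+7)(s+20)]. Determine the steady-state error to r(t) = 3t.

L(s) has one factor of s in the denominator, so the system is type 1.
K_v = lim_{s→0} s·L(s) = 4·14·18 / (4·5·7·20) = 0.36.
e_ss = 3/K_v = 3/0.36 = 25/3.

25/3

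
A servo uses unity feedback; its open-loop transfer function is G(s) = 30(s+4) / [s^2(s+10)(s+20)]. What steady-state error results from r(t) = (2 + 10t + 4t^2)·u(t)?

40/3

Two free integrators in G(s): this is a type 2 system. Taking each input component in turn:
  • 2: tracked with zero error.
  • 10t: tracked with zero error.
  • 4t^2: e_ss = 8/K_a with K_a=0.6 → 40/3.
Total e_ss = 40/3.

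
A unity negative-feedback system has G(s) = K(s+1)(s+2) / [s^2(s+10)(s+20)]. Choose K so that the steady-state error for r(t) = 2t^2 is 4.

100

G(s) has two factors of s in the denominator, so the system is type 2.
K_a = lim_{s→0} s^2·G(s) = K·1·2 / (10·20) = 0.01·K.
e_ss = 4/K_a = 4 ⇒ K_a = 1 ⇒ K = 1/0.01 = 100.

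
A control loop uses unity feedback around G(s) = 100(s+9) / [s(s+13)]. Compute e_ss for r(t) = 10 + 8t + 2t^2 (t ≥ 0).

infinity

One free integrator in G(s): this is a type 1 system. By superposition:
  • 10: tracked with zero error.
  • 8t: e_ss = 8/K_v with K_v=900/13 → 26/225.
  • 2t^2: a type-1 system cannot track it, e_ss → ∞.
The unbounded component dominates.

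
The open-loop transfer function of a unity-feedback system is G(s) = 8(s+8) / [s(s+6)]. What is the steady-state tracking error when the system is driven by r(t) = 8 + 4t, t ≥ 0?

0.375

System type = 1 (one pole at s=0). By superposition:
  • 8: tracked with zero error.
  • 4t: e_ss = 4/K_v with K_v=32/3 → 0.375.
Total e_ss = 0.375.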